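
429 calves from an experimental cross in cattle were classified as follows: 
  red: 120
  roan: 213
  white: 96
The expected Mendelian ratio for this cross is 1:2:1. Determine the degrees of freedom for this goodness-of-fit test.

2

A goodness-of-fit test with 3 phenotype classes has df = 3 − 1 = 2.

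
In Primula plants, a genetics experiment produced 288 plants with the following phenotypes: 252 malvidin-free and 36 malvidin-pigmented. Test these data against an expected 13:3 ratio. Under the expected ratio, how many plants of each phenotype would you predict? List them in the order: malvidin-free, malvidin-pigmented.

Total ratio parts = 16. Expected numbers out of 288:
  malvidin-free: 288 × 13/16 = 234
  malvidin-pigmented: 288 × 3/16 = 54

234, 54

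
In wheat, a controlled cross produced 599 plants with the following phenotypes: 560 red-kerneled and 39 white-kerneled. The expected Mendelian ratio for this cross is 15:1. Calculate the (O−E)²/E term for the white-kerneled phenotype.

0.065

Expected counts for N = 599 under a 15:1 ratio (total parts = 16):
  red-kerneled: 599 × 15/16 = 561.5625
  white-kerneled: 599 × 1/16 = 37.4375
Contribution of white-kerneled: (39 − 37.4375)² / 37.4375 = 0.0652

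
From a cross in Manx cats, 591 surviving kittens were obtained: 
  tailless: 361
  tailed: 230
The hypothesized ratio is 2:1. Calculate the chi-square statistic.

8.292

Under the 2:1 hypothesis (Σ ratio = 3, N = 591):
  tailless: 591 × 2/3 = 394
  tailed: 591 × 1/3 = 197
χ² = Σ (O − E)² / E
  tailless: (361 − 394)² / 394 = 2.7640
  tailed: (230 − 197)² / 197 = 5.5279
χ² = 2.7640 + 5.5279 = 8.2919 ≈ 8.292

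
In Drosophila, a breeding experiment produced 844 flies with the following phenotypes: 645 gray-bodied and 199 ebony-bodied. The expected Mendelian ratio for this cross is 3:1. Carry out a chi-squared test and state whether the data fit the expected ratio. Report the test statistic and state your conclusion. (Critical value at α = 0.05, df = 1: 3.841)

Expected counts for N = 844 under a 3:1 ratio (total parts = 4):
  gray-bodied: 844 × 3/4 = 633
  ebony-bodied: 844 × 1/4 = 211
χ² = Σ (O − E)² / E
  gray-bodied: (645 − 633)² / 633 = 0.2275
  ebony-bodied: (199 − 211)² / 211 = 0.6825
χ² = 0.2275 + 0.6825 = 0.910
Degrees of freedom = 2 − 1 = 1; critical value at α = 0.05 is 3.841.
Since 0.910 < 3.841, we fail to reject the null hypothesis — the data are consistent with the 3:1 ratio.

0.910; consistent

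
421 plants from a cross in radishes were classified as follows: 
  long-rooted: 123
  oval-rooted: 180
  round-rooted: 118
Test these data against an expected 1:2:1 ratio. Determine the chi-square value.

Total ratio parts = 4. Expected numbers out of 421:
  long-rooted: 421 × 1/4 = 105.25
  oval-rooted: 421 × 2/4 = 210.5
  round-rooted: 421 × 1/4 = 105.25
χ² = Σ (O − E)² / E
  long-rooted: (123 − 105.25)² / 105.25 = 2.9935
  oval-rooted: (180 − 210.5)² / 210.5 = 4.4192
  round-rooted: (118 − 105.25)² / 105.25 = 1.5445
χ² = 2.9935 + 4.4192 + 1.5445 = 8.9572 ≈ 8.957

8.957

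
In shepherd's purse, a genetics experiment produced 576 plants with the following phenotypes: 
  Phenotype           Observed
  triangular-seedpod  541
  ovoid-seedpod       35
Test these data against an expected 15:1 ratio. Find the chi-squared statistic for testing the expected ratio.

0.030

Expected counts for N = 576 under a 15:1 ratio (total parts = 16):
  triangular-seedpod: 576 × 15/16 = 540
  ovoid-seedpod: 576 × 1/16 = 36
χ² = Σ (O − E)² / E
  triangular-seedpod: (541 − 540)² / 540 = 0.0019
  ovoid-seedpod: (35 − 36)² / 36 = 0.0278
χ² = 0.0019 + 0.0278 = 0.0297 ≈ 0.030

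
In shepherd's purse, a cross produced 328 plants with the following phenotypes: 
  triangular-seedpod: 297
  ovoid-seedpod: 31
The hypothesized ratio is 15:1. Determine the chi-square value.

Total ratio parts = 16. Expected numbers out of 328:
  triangular-seedpod: 328 × 15/16 = 307.5
  ovoid-seedpod: 328 × 1/16 = 20.5
χ² = Σ (O − E)² / E
  triangular-seedpod: (297 − 307.5)² / 307.5 = 0.3585
  ovoid-seedpod: (31 − 20.5)² / 20.5 = 5.3780
χ² = 0.3585 + 5.3780 = 5.7365 ≈ 5.737

5.737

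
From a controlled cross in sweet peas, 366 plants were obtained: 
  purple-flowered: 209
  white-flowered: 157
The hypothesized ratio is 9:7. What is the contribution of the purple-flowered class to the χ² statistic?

Expected counts for N = 366 under a 9:7 ratio (total parts = 16):
  purple-flowered: 366 × 9/16 = 205.875
  white-flowered: 366 × 7/16 = 160.125
Contribution of purple-flowered: (209 − 205.875)² / 205.875 = 0.0474

0.047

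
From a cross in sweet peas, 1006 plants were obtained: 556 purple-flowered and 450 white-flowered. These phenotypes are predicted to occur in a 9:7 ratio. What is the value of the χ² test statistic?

0.394

Under the 9:7 hypothesis (Σ ratio = 16, N = 1006):
  purple-flowered: 1006 × 9/16 = 565.875
  white-flowered: 1006 × 7/16 = 440.125
χ² = Σ (O − E)² / E
  purple-flowered: (556 − 565.875)² / 565.875 = 0.1723
  white-flowered: (450 − 440.125)² / 440.125 = 0.2216
χ² = 0.1723 + 0.2216 = 0.3939 ≈ 0.394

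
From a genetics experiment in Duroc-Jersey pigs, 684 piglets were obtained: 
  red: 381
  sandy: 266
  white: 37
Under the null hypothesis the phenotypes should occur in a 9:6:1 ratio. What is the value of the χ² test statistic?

Total ratio parts = 16. Expected numbers out of 684:
  red: 684 × 9/16 = 384.75
  sandy: 684 × 6/16 = 256.5
  white: 684 × 1/16 = 42.75
χ² = Σ (O − E)² / E
  red: (381 − 384.75)² / 384.75 = 0.0365
  sandy: (266 − 256.5)² / 256.5 = 0.3519
  white: (37 − 42.75)² / 42.75 = 0.7734
χ² = 0.0365 + 0.3519 + 0.7734 = 1.1618 ≈ 1.162

1.162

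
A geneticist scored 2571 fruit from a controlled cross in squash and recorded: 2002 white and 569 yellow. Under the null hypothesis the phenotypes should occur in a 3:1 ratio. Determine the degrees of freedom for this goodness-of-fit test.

A goodness-of-fit test with 2 phenotype classes has df = 2 − 1 = 1.

1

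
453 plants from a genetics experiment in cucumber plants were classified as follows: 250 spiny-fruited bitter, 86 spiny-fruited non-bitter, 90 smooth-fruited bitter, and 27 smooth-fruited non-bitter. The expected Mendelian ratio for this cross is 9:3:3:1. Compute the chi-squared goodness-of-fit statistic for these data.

0.467

The 9:3:3:1 ratio has 16 parts, so with N = 453 the expected counts are:
  spiny-fruited bitter: 453 × 9/16 = 254.8125
  spiny-fruited non-bitter: 453 × 3/16 = 84.9375
  smooth-fruited bitter: 453 × 3/16 = 84.9375
  smooth-fruited non-bitter: 453 × 1/16 = 28.3125
χ² = Σ (O − E)² / E
  spiny-fruited bitter: (250 − 254.8125)² / 254.8125 = 0.0909
  spiny-fruited non-bitter: (86 − 84.9375)² / 84.9375 = 0.0133
  smooth-fruited bitter: (90 − 84.9375)² / 84.9375 = 0.3017
  smooth-fruited non-bitter: (27 − 28.3125)² / 28.3125 = 0.0608
χ² = 0.0909 + 0.0133 + 0.3017 + 0.0608 = 0.4667 ≈ 0.467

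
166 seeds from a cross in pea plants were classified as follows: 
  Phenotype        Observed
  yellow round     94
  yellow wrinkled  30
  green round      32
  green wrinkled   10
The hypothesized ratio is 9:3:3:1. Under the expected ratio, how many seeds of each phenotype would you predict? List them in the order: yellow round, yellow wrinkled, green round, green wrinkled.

93.375, 31.125, 31.125, 10.375

Under the 9:3:3:1 hypothesis (Σ ratio = 16, N = 166):
  yellow round: 166 × 9/16 = 93.375
  yellow wrinkled: 166 × 3/16 = 31.125
  green round: 166 × 3/16 = 31.125
  green wrinkled: 166 × 1/16 = 10.375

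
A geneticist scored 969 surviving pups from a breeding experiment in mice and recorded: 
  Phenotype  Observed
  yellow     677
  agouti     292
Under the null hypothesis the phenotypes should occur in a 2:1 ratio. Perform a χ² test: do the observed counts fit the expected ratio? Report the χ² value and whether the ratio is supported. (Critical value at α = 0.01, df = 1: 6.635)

The 2:1 ratio has 3 parts, so with N = 969 the expected counts are:
  yellow: 969 × 2/3 = 646
  agouti: 969 × 1/3 = 323
χ² = Σ (O − E)² / E
  yellow: (677 − 646)² / 646 = 1.4876
  agouti: (292 − 323)² / 323 = 2.9752
χ² = 1.4876 + 2.9752 = 4.4628 ≈ 4.463
Degrees of freedom = 2 − 1 = 1; critical value at α = 0.01 is 6.635.
Since 4.463 < 6.635, we fail to reject the null hypothesis — the data are consistent with the 2:1 ratio.

4.463; consistent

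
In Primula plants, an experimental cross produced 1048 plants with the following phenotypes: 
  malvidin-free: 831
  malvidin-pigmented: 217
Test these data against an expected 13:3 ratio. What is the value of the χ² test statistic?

2.632

Total ratio parts = 16. Expected numbers out of 1048:
  malvidin-free: 1048 × 13/16 = 851.5
  malvidin-pigmented: 1048 × 3/16 = 196.5
χ² = Σ (O − E)² / E
  malvidin-free: (831 − 851.5)² / 851.5 = 0.4935
  malvidin-pigmented: (217 − 196.5)² / 196.5 = 2.1387
χ² = 0.4935 + 2.1387 = 2.6322 ≈ 2.632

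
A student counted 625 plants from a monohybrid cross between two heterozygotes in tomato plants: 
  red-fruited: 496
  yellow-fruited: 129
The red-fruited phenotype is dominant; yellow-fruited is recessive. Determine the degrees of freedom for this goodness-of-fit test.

For a monohybrid cross between heterozygotes with complete dominance, the expected phenotypic ratio is 3:1.
A goodness-of-fit test with 2 phenotype classes has df = 2 − 1 = 1.

1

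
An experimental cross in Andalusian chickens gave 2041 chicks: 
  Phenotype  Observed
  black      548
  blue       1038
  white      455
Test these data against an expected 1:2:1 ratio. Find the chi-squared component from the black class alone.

Total ratio parts = 4. Expected numbers out of 2041:
  black: 2041 × 1/4 = 510.25
  blue: 2041 × 2/4 = 1020.5
  white: 2041 × 1/4 = 510.25
Contribution of black: (548 − 510.25)² / 510.25 = 2.7929

2.793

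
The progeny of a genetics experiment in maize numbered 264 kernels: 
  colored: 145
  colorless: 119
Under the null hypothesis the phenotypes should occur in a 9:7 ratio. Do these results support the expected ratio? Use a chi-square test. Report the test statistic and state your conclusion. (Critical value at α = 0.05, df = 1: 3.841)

0.189; consistent

Under the 9:7 hypothesis (Σ ratio = 16, N = 264):
  colored: 264 × 9/16 = 148.5
  colorless: 264 × 7/16 = 115.5
χ² = Σ (O − E)² / E
  colored: (145 − 148.5)² / 148.5 = 0.0825
  colorless: (119 − 115.5)² / 115.5 = 0.1061
χ² = 0.0825 + 0.1061 = 0.1886 ≈ 0.189
Degrees of freedom = 2 − 1 = 1; critical value at α = 0.05 is 3.841.
Since 0.189 < 3.841, we fail to reject the null hypothesis — the data are consistent with the 9:7 ratio.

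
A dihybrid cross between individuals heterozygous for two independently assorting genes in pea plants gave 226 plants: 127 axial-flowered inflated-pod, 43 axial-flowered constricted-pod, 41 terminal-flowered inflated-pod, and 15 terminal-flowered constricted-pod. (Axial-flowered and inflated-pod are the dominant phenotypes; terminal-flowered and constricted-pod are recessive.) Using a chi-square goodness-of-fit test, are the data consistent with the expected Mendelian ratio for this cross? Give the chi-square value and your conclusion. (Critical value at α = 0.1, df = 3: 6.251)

0.108; consistent

A dihybrid F₂ with independent assortment and complete dominance at both loci gives a 9:3:3:1 phenotypic ratio.
Expected counts for N = 226 under a 9:3:3:1 ratio (total parts = 16):
  axial-flowered inflated-pod: 226 × 9/16 = 127.125
  axial-flowered constricted-pod: 226 × 3/16 = 42.375
  terminal-flowered inflated-pod: 226 × 3/16 = 42.375
  terminal-flowered constricted-pod: 226 × 1/16 = 14.125
χ² = Σ (O − E)² / E
  axial-flowered inflated-pod: (127 − 127.125)² / 127.125 = 0.0001
  axial-flowered constricted-pod: (43 − 42.375)² / 42.375 = 0.0092
  terminal-flowered inflated-pod: (41 − 42.375)² / 42.375 = 0.0446
  terminal-flowered constricted-pod: (15 − 14.125)² / 14.125 = 0.0542
χ² = 0.0001 + 0.0092 + 0.0446 + 0.0542 = 0.1081 ≈ 0.108
Degrees of freedom = 4 − 1 = 3; critical value at α = 0.1 is 6.251.
Since 0.108 < 6.251, we fail to reject the null hypothesis — the data are consistent with the 9:3:3:1 ratio.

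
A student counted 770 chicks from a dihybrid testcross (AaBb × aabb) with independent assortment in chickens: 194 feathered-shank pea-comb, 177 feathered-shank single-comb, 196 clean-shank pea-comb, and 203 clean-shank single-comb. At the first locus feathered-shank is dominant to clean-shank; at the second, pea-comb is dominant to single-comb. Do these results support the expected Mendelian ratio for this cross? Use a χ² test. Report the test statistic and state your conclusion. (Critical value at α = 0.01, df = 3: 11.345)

A dihybrid testcross with independent assortment gives a 1:1:1:1 ratio.
Under the 1:1:1:1 hypothesis (Σ ratio = 4, N = 770):
  feathered-shank pea-comb: 770 × 1/4 = 192.5
  feathered-shank single-comb: 770 × 1/4 = 192.5
  clean-shank pea-comb: 770 × 1/4 = 192.5
  clean-shank single-comb: 770 × 1/4 = 192.5
χ² = Σ (O − E)² / E
  feathered-shank pea-comb: (194 − 192.5)² / 192.5 = 0.0117
  feathered-shank single-comb: (177 − 192.5)² / 192.5 = 1.2481
  clean-shank pea-comb: (196 − 192.5)² / 192.5 = 0.0636
  clean-shank single-comb: (203 − 192.5)² / 192.5 = 0.5727
χ² = 0.0117 + 1.2481 + 0.0636 + 0.5727 = 1.8961 ≈ 1.896
Degrees of freedom = 4 − 1 = 3; critical value at α = 0.01 is 11.345.
Since 1.896 < 11.345, we fail to reject the null hypothesis — the data are consistent with the 1:1:1:1 ratio.

1.896; consistent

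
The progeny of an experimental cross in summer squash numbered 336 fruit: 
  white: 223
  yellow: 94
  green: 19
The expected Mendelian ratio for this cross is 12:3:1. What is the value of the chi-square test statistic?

18.782

Expected counts for N = 336 under a 12:3:1 ratio (total parts = 16):
  white: 336 × 12/16 = 252
  yellow: 336 × 3/16 = 63
  green: 336 × 1/16 = 21
χ² = Σ (O − E)² / E
  white: (223 − 252)² / 252 = 3.3373
  yellow: (94 − 63)² / 63 = 15.2540
  green: (19 − 21)² / 21 = 0.1905
χ² = 3.3373 + 15.2540 + 0.1905 = 18.7818 ≈ 18.782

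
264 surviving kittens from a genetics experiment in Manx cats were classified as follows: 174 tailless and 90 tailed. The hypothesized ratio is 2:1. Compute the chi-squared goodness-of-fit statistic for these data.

0.068

Expected counts for N = 264 under a 2:1 ratio (total parts = 3):
  tailless: 264 × 2/3 = 176
  tailed: 264 × 1/3 = 88
χ² = Σ (O − E)² / E
  tailless: (174 − 176)² / 176 = 0.0227
  tailed: (90 − 88)² / 88 = 0.0455
χ² = 0.0227 + 0.0455 = 0.0682 ≈ 0.068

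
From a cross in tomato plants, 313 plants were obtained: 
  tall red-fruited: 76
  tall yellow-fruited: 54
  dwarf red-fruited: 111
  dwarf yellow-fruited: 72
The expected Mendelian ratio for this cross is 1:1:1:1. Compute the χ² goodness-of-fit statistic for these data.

21.786

Total ratio parts = 4. Expected numbers out of 313:
  tall red-fruited: 313 × 1/4 = 78.25
  tall yellow-fruited: 313 × 1/4 = 78.25
  dwarf red-fruited: 313 × 1/4 = 78.25
  dwarf yellow-fruited: 313 × 1/4 = 78.25
χ² = Σ (O − E)² / E
  tall red-fruited: (76 − 78.25)² / 78.25 = 0.0647
  tall yellow-fruited: (54 − 78.25)² / 78.25 = 7.5152
  dwarf red-fruited: (111 − 78.25)² / 78.25 = 13.7069
  dwarf yellow-fruited: (72 − 78.25)² / 78.25 = 0.4992
χ² = 0.0647 + 7.5152 + 13.7069 + 0.4992 = 21.786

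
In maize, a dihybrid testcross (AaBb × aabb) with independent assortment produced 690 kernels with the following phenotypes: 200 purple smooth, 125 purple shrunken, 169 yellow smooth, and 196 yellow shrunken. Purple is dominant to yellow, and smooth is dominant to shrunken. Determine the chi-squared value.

20.736

A dihybrid testcross with independent assortment gives a 1:1:1:1 ratio.
Under the 1:1:1:1 hypothesis (Σ ratio = 4, N = 690):
  purple smooth: 690 × 1/4 = 172.5
  purple shrunken: 690 × 1/4 = 172.5
  yellow smooth: 690 × 1/4 = 172.5
  yellow shrunken: 690 × 1/4 = 172.5
χ² = Σ (O − E)² / E
  purple smooth: (200 − 172.5)² / 172.5 = 4.3841
  purple shrunken: (125 − 172.5)² / 172.5 = 13.0797
  yellow smooth: (169 − 172.5)² / 172.5 = 0.0710
  yellow shrunken: (196 − 172.5)² / 172.5 = 3.2014
χ² = 4.3841 + 13.0797 + 0.0710 + 3.2014 = 20.7362 ≈ 20.736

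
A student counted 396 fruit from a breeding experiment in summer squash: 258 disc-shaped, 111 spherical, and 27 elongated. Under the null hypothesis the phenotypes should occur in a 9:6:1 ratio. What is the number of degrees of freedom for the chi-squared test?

A goodness-of-fit test with 3 phenotype classes has df = 3 − 1 = 2.

2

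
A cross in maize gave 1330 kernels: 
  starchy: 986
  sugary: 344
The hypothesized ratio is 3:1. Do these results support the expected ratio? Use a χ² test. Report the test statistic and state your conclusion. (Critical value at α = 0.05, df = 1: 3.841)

The 3:1 ratio has 4 parts, so with N = 1330 the expected counts are:
  starchy: 1330 × 3/4 = 997.5
  sugary: 1330 × 1/4 = 332.5
χ² = Σ (O − E)² / E
  starchy: (986 − 997.5)² / 997.5 = 0.1326
  sugary: (344 − 332.5)² / 332.5 = 0.3977
χ² = 0.1326 + 0.3977 = 0.5303 ≈ 0.530
Degrees of freedom = 2 − 1 = 1; critical value at α = 0.05 is 3.841.
Since 0.530 < 3.841, we fail to reject the null hypothesis — the data are consistent with the 3:1 ratio.

0.530; consistent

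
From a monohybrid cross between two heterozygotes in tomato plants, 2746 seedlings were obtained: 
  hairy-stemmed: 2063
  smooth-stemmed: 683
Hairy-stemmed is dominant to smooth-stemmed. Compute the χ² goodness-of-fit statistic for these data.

0.024

For a monohybrid cross between heterozygotes with complete dominance, the expected phenotypic ratio is 3:1.
The 3:1 ratio has 4 parts, so with N = 2746 the expected counts are:
  hairy-stemmed: 2746 × 3/4 = 2059.5
  smooth-stemmed: 2746 × 1/4 = 686.5
χ² = Σ (O − E)² / E
  hairy-stemmed: (2063 − 2059.5)² / 2059.5 = 0.0059
  smooth-stemmed: (683 − 686.5)² / 686.5 = 0.0178
χ² = 0.0059 + 0.0178 = 0.0237 ≈ 0.024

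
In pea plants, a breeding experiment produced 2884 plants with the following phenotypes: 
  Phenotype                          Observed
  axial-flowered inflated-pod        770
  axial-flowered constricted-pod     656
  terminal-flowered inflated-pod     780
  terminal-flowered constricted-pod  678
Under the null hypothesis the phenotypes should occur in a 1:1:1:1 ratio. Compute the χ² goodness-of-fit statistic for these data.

Expected counts for N = 2884 under a 1:1:1:1 ratio (total parts = 4):
  axial-flowered inflated-pod: 2884 × 1/4 = 721
  axial-flowered constricted-pod: 2884 × 1/4 = 721
  terminal-flowered inflated-pod: 2884 × 1/4 = 721
  terminal-flowered constricted-pod: 2884 × 1/4 = 721
χ² = Σ (O − E)² / E
  axial-flowered inflated-pod: (770 − 721)² / 721 = 3.3301
  axial-flowered constricted-pod: (656 − 721)² / 721 = 5.8599
  terminal-flowered inflated-pod: (780 − 721)² / 721 = 4.8280
  terminal-flowered constricted-pod: (678 − 721)² / 721 = 2.5645
χ² = 3.3301 + 5.8599 + 4.8280 + 2.5645 = 16.5825 ≈ 16.583

16.583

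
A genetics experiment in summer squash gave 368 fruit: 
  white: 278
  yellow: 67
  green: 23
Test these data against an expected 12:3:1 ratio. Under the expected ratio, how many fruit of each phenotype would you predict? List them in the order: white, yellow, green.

276, 69, 23

The 12:3:1 ratio has 16 parts, so with N = 368 the expected counts are:
  white: 368 × 12/16 = 276
  yellow: 368 × 3/16 = 69
  green: 368 × 1/16 = 23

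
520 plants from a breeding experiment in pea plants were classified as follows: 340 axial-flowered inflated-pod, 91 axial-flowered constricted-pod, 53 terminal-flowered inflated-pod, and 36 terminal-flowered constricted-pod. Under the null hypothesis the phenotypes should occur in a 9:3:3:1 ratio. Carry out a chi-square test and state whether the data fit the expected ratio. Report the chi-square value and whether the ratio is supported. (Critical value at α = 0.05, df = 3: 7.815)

Total ratio parts = 16. Expected numbers out of 520:
  axial-flowered inflated-pod: 520 × 9/16 = 292.5
  axial-flowered constricted-pod: 520 × 3/16 = 97.5
  terminal-flowered inflated-pod: 520 × 3/16 = 97.5
  terminal-flowered constricted-pod: 520 × 1/16 = 32.5
χ² = Σ (O − E)² / E
  axial-flowered inflated-pod: (340 − 292.5)² / 292.5 = 7.7137
  axial-flowered constricted-pod: (91 − 97.5)² / 97.5 = 0.4333
  terminal-flowered inflated-pod: (53 − 97.5)² / 97.5 = 20.3103
  terminal-flowered constricted-pod: (36 − 32.5)² / 32.5 = 0.3769
χ² = 7.7137 + 0.4333 + 20.3103 + 0.3769 = 28.8342 ≈ 28.834
Degrees of freedom = 4 − 1 = 3; critical value at α = 0.05 is 7.815.
Since 28.834 > 7.815, we reject the null hypothesis — the data do not fit the 9:3:3:1 ratio.

28.834; not consistent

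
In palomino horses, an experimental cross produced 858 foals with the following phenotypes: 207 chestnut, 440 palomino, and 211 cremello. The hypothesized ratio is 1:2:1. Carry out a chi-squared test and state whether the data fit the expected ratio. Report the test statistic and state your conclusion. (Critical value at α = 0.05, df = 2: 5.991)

Expected counts for N = 858 under a 1:2:1 ratio (total parts = 4):
  chestnut: 858 × 1/4 = 214.5
  palomino: 858 × 2/4 = 429
  cremello: 858 × 1/4 = 214.5
χ² = Σ (O − E)² / E
  chestnut: (207 − 214.5)² / 214.5 = 0.2622
  palomino: (440 − 429)² / 429 = 0.2821
  cremello: (211 − 214.5)² / 214.5 = 0.0571
χ² = 0.2622 + 0.2821 + 0.0571 = 0.6014 ≈ 0.601
Degrees of freedom = 3 − 1 = 2; critical value at α = 0.05 is 5.991.
Since 0.601 < 5.991, we fail to reject the null hypothesis — the data are consistent with the 1:2:1 ratio.

0.601; consistent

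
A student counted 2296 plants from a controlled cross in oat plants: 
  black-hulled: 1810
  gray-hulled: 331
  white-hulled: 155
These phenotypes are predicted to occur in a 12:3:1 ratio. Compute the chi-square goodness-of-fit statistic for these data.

Total ratio parts = 16. Expected numbers out of 2296:
  black-hulled: 2296 × 12/16 = 1722
  gray-hulled: 2296 × 3/16 = 430.5
  white-hulled: 2296 × 1/16 = 143.5
χ² = Σ (O − E)² / E
  black-hulled: (1810 − 1722)² / 1722 = 4.4971
  gray-hulled: (331 − 430.5)² / 430.5 = 22.9971
  white-hulled: (155 − 143.5)² / 143.5 = 0.9216
χ² = 4.4971 + 22.9971 + 0.9216 = 28.4158 ≈ 28.416

28.416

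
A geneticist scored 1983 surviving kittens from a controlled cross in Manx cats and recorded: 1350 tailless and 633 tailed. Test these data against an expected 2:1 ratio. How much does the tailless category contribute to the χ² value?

0.593

The 2:1 ratio has 3 parts, so with N = 1983 the expected counts are:
  tailless: 1983 × 2/3 = 1322
  tailed: 1983 × 1/3 = 661
Contribution of tailless: (1350 − 1322)² / 1322 = 0.5930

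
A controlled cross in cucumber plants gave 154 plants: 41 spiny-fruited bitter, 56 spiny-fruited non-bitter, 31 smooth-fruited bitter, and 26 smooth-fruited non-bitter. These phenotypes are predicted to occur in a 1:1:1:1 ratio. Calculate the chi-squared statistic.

13.636

Expected counts for N = 154 under a 1:1:1:1 ratio (total parts = 4):
  spiny-fruited bitter: 154 × 1/4 = 38.5
  spiny-fruited non-bitter: 154 × 1/4 = 38.5
  smooth-fruited bitter: 154 × 1/4 = 38.5
  smooth-fruited non-bitter: 154 × 1/4 = 38.5
χ² = Σ (O − E)² / E
  spiny-fruited bitter: (41 − 38.5)² / 38.5 = 0.1623
  spiny-fruited non-bitter: (56 − 38.5)² / 38.5 = 7.9545
  smooth-fruited bitter: (31 − 38.5)² / 38.5 = 1.4610
  smooth-fruited non-bitter: (26 − 38.5)² / 38.5 = 4.0584
χ² = 0.1623 + 7.9545 + 1.4610 + 4.0584 = 13.6362 ≈ 13.636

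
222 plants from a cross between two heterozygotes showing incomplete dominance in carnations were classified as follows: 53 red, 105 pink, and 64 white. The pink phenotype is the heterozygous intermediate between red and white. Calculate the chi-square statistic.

With incomplete dominance, a heterozygote × heterozygote cross gives a 1:2:1 phenotypic ratio.
The 1:2:1 ratio has 4 parts, so with N = 222 the expected counts are:
  red: 222 × 1/4 = 55.5
  pink: 222 × 2/4 = 111
  white: 222 × 1/4 = 55.5
χ² = Σ (O − E)² / E
  red: (53 − 55.5)² / 55.5 = 0.1126
  pink: (105 − 111)² / 111 = 0.3243
  white: (64 − 55.5)² / 55.5 = 1.3018
χ² = 0.1126 + 0.3243 + 1.3018 = 1.7387 ≈ 1.739

1.739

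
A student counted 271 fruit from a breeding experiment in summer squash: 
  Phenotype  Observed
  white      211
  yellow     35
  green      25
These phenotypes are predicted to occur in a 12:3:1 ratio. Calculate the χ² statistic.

9.054

Under the 12:3:1 hypothesis (Σ ratio = 16, N = 271):
  white: 271 × 12/16 = 203.25
  yellow: 271 × 3/16 = 50.8125
  green: 271 × 1/16 = 16.9375
χ² = Σ (O − E)² / E
  white: (211 − 203.25)² / 203.25 = 0.2955
  yellow: (35 − 50.8125)² / 50.8125 = 4.9207
  green: (25 − 16.9375)² / 16.9375 = 3.8379
χ² = 0.2955 + 4.9207 + 3.8379 = 9.0541 ≈ 9.054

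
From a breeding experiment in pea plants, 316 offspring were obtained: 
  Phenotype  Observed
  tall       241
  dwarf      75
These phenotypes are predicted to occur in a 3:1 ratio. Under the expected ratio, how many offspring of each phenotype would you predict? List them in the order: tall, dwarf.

Under the 3:1 hypothesis (Σ ratio = 4, N = 316):
  tall: 316 × 3/4 = 237
  dwarf: 316 × 1/4 = 79

237, 79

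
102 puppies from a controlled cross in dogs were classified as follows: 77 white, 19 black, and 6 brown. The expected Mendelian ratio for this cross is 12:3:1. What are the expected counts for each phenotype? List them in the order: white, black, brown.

Expected counts for N = 102 under a 12:3:1 ratio (total parts = 16):
  white: 102 × 12/16 = 76.5
  black: 102 × 3/16 = 19.125
  brown: 102 × 1/16 = 6.375

76.5, 19.125, 6.375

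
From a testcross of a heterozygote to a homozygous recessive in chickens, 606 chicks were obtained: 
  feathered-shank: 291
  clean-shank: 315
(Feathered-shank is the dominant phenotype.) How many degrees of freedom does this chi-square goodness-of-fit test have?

1

A testcross of a heterozygote (Aa × aa) gives a 1:1 phenotypic ratio.
A goodness-of-fit test with 2 phenotype classes has df = 2 − 1 = 1.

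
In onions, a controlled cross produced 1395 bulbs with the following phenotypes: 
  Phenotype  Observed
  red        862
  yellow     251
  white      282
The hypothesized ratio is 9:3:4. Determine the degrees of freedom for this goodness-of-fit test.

2

A goodness-of-fit test with 3 phenotype classes has df = 3 − 1 = 2.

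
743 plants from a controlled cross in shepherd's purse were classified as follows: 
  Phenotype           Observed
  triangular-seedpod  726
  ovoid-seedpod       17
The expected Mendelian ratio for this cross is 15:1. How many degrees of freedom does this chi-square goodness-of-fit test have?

1

A goodness-of-fit test with 2 phenotype classes has df = 2 − 1 = 1.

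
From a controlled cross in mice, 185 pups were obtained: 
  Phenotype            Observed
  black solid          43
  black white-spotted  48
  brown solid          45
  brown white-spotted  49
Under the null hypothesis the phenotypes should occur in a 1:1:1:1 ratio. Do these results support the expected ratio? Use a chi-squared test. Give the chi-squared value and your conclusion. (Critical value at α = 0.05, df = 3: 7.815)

Under the 1:1:1:1 hypothesis (Σ ratio = 4, N = 185):
  black solid: 185 × 1/4 = 46.25
  black white-spotted: 185 × 1/4 = 46.25
  brown solid: 185 × 1/4 = 46.25
  brown white-spotted: 185 × 1/4 = 46.25
χ² = Σ (O − E)² / E
  black solid: (43 − 46.25)² / 46.25 = 0.2284
  black white-spotted: (48 − 46.25)² / 46.25 = 0.0662
  brown solid: (45 − 46.25)² / 46.25 = 0.0338
  brown white-spotted: (49 − 46.25)² / 46.25 = 0.1635
χ² = 0.2284 + 0.0662 + 0.0338 + 0.1635 = 0.4919 ≈ 0.492
Degrees of freedom = 4 − 1 = 3; critical value at α = 0.05 is 7.815.
Since 0.492 < 7.815, we fail to reject the null hypothesis — the data are consistent with the 1:1:1:1 ratio.

0.492; consistent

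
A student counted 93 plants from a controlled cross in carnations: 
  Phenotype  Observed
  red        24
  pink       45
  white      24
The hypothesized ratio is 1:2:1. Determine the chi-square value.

Expected counts for N = 93 under a 1:2:1 ratio (total parts = 4):
  red: 93 × 1/4 = 23.25
  pink: 93 × 2/4 = 46.5
  white: 93 × 1/4 = 23.25
χ² = Σ (O − E)² / E
  red: (24 − 23.25)² / 23.25 = 0.0242
  pink: (45 − 46.5)² / 46.5 = 0.0484
  white: (24 − 23.25)² / 23.25 = 0.0242
χ² = 0.0242 + 0.0484 + 0.0242 = 0.0968 ≈ 0.097

0.097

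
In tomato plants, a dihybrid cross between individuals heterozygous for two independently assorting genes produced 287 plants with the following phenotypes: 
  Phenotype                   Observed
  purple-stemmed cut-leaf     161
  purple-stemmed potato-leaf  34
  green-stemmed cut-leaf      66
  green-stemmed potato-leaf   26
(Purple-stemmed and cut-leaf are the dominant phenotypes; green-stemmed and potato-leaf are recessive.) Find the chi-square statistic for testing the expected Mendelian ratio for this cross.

A dihybrid F₂ with independent assortment and complete dominance at both loci gives a 9:3:3:1 phenotypic ratio.
The 9:3:3:1 ratio has 16 parts, so with N = 287 the expected counts are:
  purple-stemmed cut-leaf: 287 × 9/16 = 161.4375
  purple-stemmed potato-leaf: 287 × 3/16 = 53.8125
  green-stemmed cut-leaf: 287 × 3/16 = 53.8125
  green-stemmed potato-leaf: 287 × 1/16 = 17.9375
χ² = Σ (O − E)² / E
  purple-stemmed cut-leaf: (161 − 161.4375)² / 161.4375 = 0.0012
  purple-stemmed potato-leaf: (34 − 53.8125)² / 53.8125 = 7.2945
  green-stemmed cut-leaf: (66 − 53.8125)² / 53.8125 = 2.7602
  green-stemmed potato-leaf: (26 − 17.9375)² / 17.9375 = 3.6239
χ² = 0.0012 + 7.2945 + 2.7602 + 3.6239 = 13.6798 ≈ 13.680

13.680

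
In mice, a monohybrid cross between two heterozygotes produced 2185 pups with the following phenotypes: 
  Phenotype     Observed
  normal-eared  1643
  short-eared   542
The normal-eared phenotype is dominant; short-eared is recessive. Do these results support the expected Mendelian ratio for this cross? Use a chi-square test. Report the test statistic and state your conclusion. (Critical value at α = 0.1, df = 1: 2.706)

For a monohybrid cross between heterozygotes with complete dominance, the expected phenotypic ratio is 3:1.
The 3:1 ratio has 4 parts, so with N = 2185 the expected counts are:
  normal-eared: 2185 × 3/4 = 1638.75
  short-eared: 2185 × 1/4 = 546.25
χ² = Σ (O − E)² / E
  normal-eared: (1643 − 1638.75)² / 1638.75 = 0.0110
  short-eared: (542 − 546.25)² / 546.25 = 0.0331
χ² = 0.0110 + 0.0331 = 0.0441 ≈ 0.044
Degrees of freedom = 2 − 1 = 1; critical value at α = 0.1 is 2.706.
Since 0.044 < 2.706, we fail to reject the null hypothesis — the data are consistent with the 3:1 ratio.

0.044; consistent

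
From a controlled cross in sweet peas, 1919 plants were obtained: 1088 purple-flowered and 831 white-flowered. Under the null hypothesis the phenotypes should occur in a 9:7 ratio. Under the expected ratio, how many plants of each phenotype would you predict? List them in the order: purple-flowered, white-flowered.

Total ratio parts = 16. Expected numbers out of 1919:
  purple-flowered: 1919 × 9/16 = 1079.4375
  white-flowered: 1919 × 7/16 = 839.5625

1079.4375, 839.5625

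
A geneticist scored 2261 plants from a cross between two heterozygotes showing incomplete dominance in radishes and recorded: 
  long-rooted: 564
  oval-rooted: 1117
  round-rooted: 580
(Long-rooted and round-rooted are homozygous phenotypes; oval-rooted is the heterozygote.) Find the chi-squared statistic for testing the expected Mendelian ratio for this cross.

With incomplete dominance, a heterozygote × heterozygote cross gives a 1:2:1 phenotypic ratio.
Under the 1:2:1 hypothesis (Σ ratio = 4, N = 2261):
  long-rooted: 2261 × 1/4 = 565.25
  oval-rooted: 2261 × 2/4 = 1130.5
  round-rooted: 2261 × 1/4 = 565.25
χ² = Σ (O − E)² / E
  long-rooted: (564 − 565.25)² / 565.25 = 0.0028
  oval-rooted: (1117 − 1130.5)² / 1130.5 = 0.1612
  round-rooted: (580 − 565.25)² / 565.25 = 0.3849
χ² = 0.0028 + 0.1612 + 0.3849 = 0.5489 ≈ 0.549

0.549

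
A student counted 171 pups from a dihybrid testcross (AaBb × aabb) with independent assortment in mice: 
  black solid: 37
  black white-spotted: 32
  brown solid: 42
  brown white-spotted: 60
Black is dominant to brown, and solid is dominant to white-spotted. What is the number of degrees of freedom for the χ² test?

3

A dihybrid testcross with independent assortment gives a 1:1:1:1 ratio.
A goodness-of-fit test with 4 phenotype classes has df = 4 − 1 = 3.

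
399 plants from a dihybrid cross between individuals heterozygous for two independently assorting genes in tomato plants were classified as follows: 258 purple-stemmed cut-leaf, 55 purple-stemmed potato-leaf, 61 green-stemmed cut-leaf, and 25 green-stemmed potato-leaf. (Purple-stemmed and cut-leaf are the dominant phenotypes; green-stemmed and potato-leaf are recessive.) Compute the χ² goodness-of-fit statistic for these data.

12.816

A dihybrid F₂ with independent assortment and complete dominance at both loci gives a 9:3:3:1 phenotypic ratio.
Under the 9:3:3:1 hypothesis (Σ ratio = 16, N = 399):
  purple-stemmed cut-leaf: 399 × 9/16 = 224.4375
  purple-stemmed potato-leaf: 399 × 3/16 = 74.8125
  green-stemmed cut-leaf: 399 × 3/16 = 74.8125
  green-stemmed potato-leaf: 399 × 1/16 = 24.9375
χ² = Σ (O − E)² / E
  purple-stemmed cut-leaf: (258 − 224.4375)² / 224.4375 = 5.0190
  purple-stemmed potato-leaf: (55 − 74.8125)² / 74.8125 = 5.2469
  green-stemmed cut-leaf: (61 − 74.8125)² / 74.8125 = 2.5502
  green-stemmed potato-leaf: (25 − 24.9375)² / 24.9375 = 0.0002
χ² = 5.0190 + 5.2469 + 2.5502 + 0.0002 = 12.8163 ≈ 12.816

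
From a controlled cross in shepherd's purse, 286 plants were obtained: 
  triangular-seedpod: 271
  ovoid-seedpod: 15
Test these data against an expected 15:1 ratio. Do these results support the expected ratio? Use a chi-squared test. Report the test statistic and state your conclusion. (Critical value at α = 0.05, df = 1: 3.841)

0.493; consistent

Total ratio parts = 16. Expected numbers out of 286:
  triangular-seedpod: 286 × 15/16 = 268.125
  ovoid-seedpod: 286 × 1/16 = 17.875
χ² = Σ (O − E)² / E
  triangular-seedpod: (271 − 268.125)² / 268.125 = 0.0308
  ovoid-seedpod: (15 − 17.875)² / 17.875 = 0.4624
χ² = 0.0308 + 0.4624 = 0.4932 ≈ 0.493
Degrees of freedom = 2 − 1 = 1; critical value at α = 0.05 is 3.841.
Since 0.493 < 3.841, we fail to reject the null hypothesis — the data are consistent with the 15:1 ratio.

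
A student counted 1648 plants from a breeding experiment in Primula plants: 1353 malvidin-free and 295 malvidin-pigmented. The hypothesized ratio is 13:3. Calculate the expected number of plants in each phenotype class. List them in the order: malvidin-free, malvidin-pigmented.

1339, 309

The 13:3 ratio has 16 parts, so with N = 1648 the expected counts are:
  malvidin-free: 1648 × 13/16 = 1339
  malvidin-pigmented: 1648 × 3/16 = 309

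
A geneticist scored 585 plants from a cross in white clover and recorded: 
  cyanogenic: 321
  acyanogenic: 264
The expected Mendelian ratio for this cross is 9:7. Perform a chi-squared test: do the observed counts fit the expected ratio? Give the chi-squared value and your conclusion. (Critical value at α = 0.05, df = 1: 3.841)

Total ratio parts = 16. Expected numbers out of 585:
  cyanogenic: 585 × 9/16 = 329.0625
  acyanogenic: 585 × 7/16 = 255.9375
χ² = Σ (O − E)² / E
  cyanogenic: (321 − 329.0625)² / 329.0625 = 0.1975
  acyanogenic: (264 − 255.9375)² / 255.9375 = 0.2540
χ² = 0.1975 + 0.2540 = 0.4515 ≈ 0.452
Degrees of freedom = 2 − 1 = 1; critical value at α = 0.05 is 3.841.
Since 0.452 < 3.841, we fail to reject the null hypothesis — the data are consistent with the 9:7 ratio.

0.452; consistent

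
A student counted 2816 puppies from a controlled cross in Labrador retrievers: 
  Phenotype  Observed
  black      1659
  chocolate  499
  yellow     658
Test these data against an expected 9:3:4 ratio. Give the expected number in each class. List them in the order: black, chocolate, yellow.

The 9:3:4 ratio has 16 parts, so with N = 2816 the expected counts are:
  black: 2816 × 9/16 = 1584
  chocolate: 2816 × 3/16 = 528
  yellow: 2816 × 4/16 = 704

1584, 528, 704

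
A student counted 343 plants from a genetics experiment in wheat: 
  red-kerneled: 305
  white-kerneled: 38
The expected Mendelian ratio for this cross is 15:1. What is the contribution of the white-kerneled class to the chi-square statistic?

Expected counts for N = 343 under a 15:1 ratio (total parts = 16):
  red-kerneled: 343 × 15/16 = 321.5625
  white-kerneled: 343 × 1/16 = 21.4375
Contribution of white-kerneled: (38 − 21.4375)² / 21.4375 = 12.7961

12.796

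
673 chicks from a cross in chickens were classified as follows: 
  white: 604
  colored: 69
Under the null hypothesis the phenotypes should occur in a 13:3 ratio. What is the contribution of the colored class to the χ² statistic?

25.917

The 13:3 ratio has 16 parts, so with N = 673 the expected counts are:
  white: 673 × 13/16 = 546.8125
  colored: 673 × 3/16 = 126.1875
Contribution of colored: (69 − 126.1875)² / 126.1875 = 25.9171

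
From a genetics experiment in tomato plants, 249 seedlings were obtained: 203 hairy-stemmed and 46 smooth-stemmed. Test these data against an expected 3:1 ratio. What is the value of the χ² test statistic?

5.656

Total ratio parts = 4. Expected numbers out of 249:
  hairy-stemmed: 249 × 3/4 = 186.75
  smooth-stemmed: 249 × 1/4 = 62.25
χ² = Σ (O − E)² / E
  hairy-stemmed: (203 − 186.75)² / 186.75 = 1.4140
  smooth-stemmed: (46 − 62.25)² / 62.25 = 4.2420
χ² = 1.4140 + 4.2420 = 5.656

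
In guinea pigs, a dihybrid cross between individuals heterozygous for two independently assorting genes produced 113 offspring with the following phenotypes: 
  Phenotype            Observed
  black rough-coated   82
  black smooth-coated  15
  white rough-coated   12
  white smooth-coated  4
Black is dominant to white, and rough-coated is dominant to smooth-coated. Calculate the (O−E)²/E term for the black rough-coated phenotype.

A dihybrid F₂ with independent assortment and complete dominance at both loci gives a 9:3:3:1 phenotypic ratio.
Total ratio parts = 16. Expected numbers out of 113:
  black rough-coated: 113 × 9/16 = 63.5625
  black smooth-coated: 113 × 3/16 = 21.1875
  white rough-coated: 113 × 3/16 = 21.1875
  white smooth-coated: 113 × 1/16 = 7.0625
Contribution of black rough-coated: (82 − 63.5625)² / 63.5625 = 5.3481

5.348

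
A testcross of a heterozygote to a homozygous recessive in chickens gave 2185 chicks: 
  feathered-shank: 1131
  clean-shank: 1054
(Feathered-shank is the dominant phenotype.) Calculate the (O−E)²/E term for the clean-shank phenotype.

A testcross of a heterozygote (Aa × aa) gives a 1:1 phenotypic ratio.
Under the 1:1 hypothesis (Σ ratio = 2, N = 2185):
  feathered-shank: 2185 × 1/2 = 1092.5
  clean-shank: 2185 × 1/2 = 1092.5
Contribution of clean-shank: (1054 − 1092.5)² / 1092.5 = 1.3568

1.357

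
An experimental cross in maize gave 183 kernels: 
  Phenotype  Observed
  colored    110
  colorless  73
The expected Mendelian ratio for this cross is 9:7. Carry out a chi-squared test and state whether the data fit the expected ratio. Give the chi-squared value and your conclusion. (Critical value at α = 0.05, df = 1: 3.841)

1.108; consistent

Total ratio parts = 16. Expected numbers out of 183:
  colored: 183 × 9/16 = 102.9375
  colorless: 183 × 7/16 = 80.0625
χ² = Σ (O − E)² / E
  colored: (110 − 102.9375)² / 102.9375 = 0.4846
  colorless: (73 − 80.0625)² / 80.0625 = 0.6230
χ² = 0.4846 + 0.6230 = 1.1076 ≈ 1.108
Degrees of freedom = 2 − 1 = 1; critical value at α = 0.05 is 3.841.
Since 1.108 < 3.841, we fail to reject the null hypothesis — the data are consistent with the 9:7 ratio.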